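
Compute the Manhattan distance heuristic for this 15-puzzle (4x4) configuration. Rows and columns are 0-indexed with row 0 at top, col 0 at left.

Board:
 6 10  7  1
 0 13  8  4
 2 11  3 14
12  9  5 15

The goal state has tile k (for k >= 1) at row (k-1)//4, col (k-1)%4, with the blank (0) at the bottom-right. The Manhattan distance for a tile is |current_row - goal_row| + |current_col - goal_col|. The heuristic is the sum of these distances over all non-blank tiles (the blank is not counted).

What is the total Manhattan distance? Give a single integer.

Tile 6: (0,0)->(1,1) = 2
Tile 10: (0,1)->(2,1) = 2
Tile 7: (0,2)->(1,2) = 1
Tile 1: (0,3)->(0,0) = 3
Tile 13: (1,1)->(3,0) = 3
Tile 8: (1,2)->(1,3) = 1
Tile 4: (1,3)->(0,3) = 1
Tile 2: (2,0)->(0,1) = 3
Tile 11: (2,1)->(2,2) = 1
Tile 3: (2,2)->(0,2) = 2
Tile 14: (2,3)->(3,1) = 3
Tile 12: (3,0)->(2,3) = 4
Tile 9: (3,1)->(2,0) = 2
Tile 5: (3,2)->(1,0) = 4
Tile 15: (3,3)->(3,2) = 1
Sum: 2 + 2 + 1 + 3 + 3 + 1 + 1 + 3 + 1 + 2 + 3 + 4 + 2 + 4 + 1 = 33

Answer: 33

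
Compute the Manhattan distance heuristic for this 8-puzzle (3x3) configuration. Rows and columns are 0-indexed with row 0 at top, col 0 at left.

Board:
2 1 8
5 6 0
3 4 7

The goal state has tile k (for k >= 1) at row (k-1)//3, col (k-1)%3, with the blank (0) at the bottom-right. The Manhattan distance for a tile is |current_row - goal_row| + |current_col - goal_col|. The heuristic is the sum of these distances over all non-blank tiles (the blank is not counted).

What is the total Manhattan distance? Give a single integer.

Tile 2: (0,0)->(0,1) = 1
Tile 1: (0,1)->(0,0) = 1
Tile 8: (0,2)->(2,1) = 3
Tile 5: (1,0)->(1,1) = 1
Tile 6: (1,1)->(1,2) = 1
Tile 3: (2,0)->(0,2) = 4
Tile 4: (2,1)->(1,0) = 2
Tile 7: (2,2)->(2,0) = 2
Sum: 1 + 1 + 3 + 1 + 1 + 4 + 2 + 2 = 15

Answer: 15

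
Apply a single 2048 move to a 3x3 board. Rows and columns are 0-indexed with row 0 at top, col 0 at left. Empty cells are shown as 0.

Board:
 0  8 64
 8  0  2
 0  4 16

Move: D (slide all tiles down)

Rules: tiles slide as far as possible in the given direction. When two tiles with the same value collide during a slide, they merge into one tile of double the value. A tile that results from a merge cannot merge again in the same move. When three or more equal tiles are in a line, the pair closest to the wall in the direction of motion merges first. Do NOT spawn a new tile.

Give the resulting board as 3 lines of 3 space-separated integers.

Answer:  0  0 64
 0  8  2
 8  4 16

Derivation:
Slide down:
col 0: [0, 8, 0] -> [0, 0, 8]
col 1: [8, 0, 4] -> [0, 8, 4]
col 2: [64, 2, 16] -> [64, 2, 16]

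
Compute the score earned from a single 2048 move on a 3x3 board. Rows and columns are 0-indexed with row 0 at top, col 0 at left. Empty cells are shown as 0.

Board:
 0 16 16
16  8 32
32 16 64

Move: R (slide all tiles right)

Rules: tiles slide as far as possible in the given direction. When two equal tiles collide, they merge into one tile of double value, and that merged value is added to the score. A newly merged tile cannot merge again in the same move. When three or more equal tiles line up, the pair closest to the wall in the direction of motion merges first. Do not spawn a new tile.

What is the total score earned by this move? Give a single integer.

Answer: 32

Derivation:
Slide right:
row 0: [0, 16, 16] -> [0, 0, 32]  score +32 (running 32)
row 1: [16, 8, 32] -> [16, 8, 32]  score +0 (running 32)
row 2: [32, 16, 64] -> [32, 16, 64]  score +0 (running 32)
Board after move:
 0  0 32
16  8 32
32 16 64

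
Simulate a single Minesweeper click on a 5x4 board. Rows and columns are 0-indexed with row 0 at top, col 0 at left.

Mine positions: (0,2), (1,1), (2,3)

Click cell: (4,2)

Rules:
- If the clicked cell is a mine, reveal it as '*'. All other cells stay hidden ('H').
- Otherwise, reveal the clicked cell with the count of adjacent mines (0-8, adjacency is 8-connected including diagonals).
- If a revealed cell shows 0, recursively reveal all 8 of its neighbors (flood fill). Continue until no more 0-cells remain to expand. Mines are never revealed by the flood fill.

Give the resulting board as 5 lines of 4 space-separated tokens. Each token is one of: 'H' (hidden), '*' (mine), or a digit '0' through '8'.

H H H H
H H H H
1 1 2 H
0 0 1 1
0 0 0 0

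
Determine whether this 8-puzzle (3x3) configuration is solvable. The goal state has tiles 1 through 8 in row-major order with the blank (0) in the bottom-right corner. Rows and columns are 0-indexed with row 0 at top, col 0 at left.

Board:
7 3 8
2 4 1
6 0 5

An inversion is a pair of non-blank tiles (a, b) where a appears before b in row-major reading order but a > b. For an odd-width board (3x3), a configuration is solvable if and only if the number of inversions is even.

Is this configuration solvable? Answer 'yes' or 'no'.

Inversions (pairs i<j in row-major order where tile[i] > tile[j] > 0): 16
16 is even, so the puzzle is solvable.

Answer: yes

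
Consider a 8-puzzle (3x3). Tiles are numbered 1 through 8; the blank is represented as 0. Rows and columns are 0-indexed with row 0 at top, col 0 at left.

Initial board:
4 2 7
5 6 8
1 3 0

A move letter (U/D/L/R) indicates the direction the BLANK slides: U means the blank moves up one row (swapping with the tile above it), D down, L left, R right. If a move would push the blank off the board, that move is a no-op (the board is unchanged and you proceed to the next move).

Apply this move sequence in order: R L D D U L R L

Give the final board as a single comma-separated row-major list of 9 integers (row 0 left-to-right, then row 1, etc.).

Answer: 4, 2, 7, 0, 5, 8, 1, 6, 3

Derivation:
After move 1 (R):
4 2 7
5 6 8
1 3 0

After move 2 (L):
4 2 7
5 6 8
1 0 3

After move 3 (D):
4 2 7
5 6 8
1 0 3

After move 4 (D):
4 2 7
5 6 8
1 0 3

After move 5 (U):
4 2 7
5 0 8
1 6 3

After move 6 (L):
4 2 7
0 5 8
1 6 3

After move 7 (R):
4 2 7
5 0 8
1 6 3

After move 8 (L):
4 2 7
0 5 8
1 6 3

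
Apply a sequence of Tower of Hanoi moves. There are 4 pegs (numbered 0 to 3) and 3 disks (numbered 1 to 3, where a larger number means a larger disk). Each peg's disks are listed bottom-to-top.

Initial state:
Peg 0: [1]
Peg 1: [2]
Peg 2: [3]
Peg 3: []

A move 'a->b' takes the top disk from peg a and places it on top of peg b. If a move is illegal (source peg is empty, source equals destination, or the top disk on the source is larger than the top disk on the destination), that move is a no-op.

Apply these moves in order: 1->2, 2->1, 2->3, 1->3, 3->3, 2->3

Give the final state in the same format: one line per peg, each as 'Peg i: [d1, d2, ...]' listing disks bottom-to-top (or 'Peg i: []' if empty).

Answer: Peg 0: [1]
Peg 1: []
Peg 2: []
Peg 3: [3, 2]

Derivation:
After move 1 (1->2):
Peg 0: [1]
Peg 1: []
Peg 2: [3, 2]
Peg 3: []

After move 2 (2->1):
Peg 0: [1]
Peg 1: [2]
Peg 2: [3]
Peg 3: []

After move 3 (2->3):
Peg 0: [1]
Peg 1: [2]
Peg 2: []
Peg 3: [3]

After move 4 (1->3):
Peg 0: [1]
Peg 1: []
Peg 2: []
Peg 3: [3, 2]

After move 5 (3->3):
Peg 0: [1]
Peg 1: []
Peg 2: []
Peg 3: [3, 2]

After move 6 (2->3):
Peg 0: [1]
Peg 1: []
Peg 2: []
Peg 3: [3, 2]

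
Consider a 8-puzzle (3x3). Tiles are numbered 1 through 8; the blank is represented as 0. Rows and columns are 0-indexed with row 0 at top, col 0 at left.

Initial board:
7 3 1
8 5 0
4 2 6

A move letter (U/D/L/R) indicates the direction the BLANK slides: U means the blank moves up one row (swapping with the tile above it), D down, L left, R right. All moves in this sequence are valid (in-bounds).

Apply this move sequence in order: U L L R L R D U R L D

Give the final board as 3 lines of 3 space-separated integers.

After move 1 (U):
7 3 0
8 5 1
4 2 6

After move 2 (L):
7 0 3
8 5 1
4 2 6

After move 3 (L):
0 7 3
8 5 1
4 2 6

After move 4 (R):
7 0 3
8 5 1
4 2 6

After move 5 (L):
0 7 3
8 5 1
4 2 6

After move 6 (R):
7 0 3
8 5 1
4 2 6

After move 7 (D):
7 5 3
8 0 1
4 2 6

After move 8 (U):
7 0 3
8 5 1
4 2 6

After move 9 (R):
7 3 0
8 5 1
4 2 6

After move 10 (L):
7 0 3
8 5 1
4 2 6

After move 11 (D):
7 5 3
8 0 1
4 2 6

Answer: 7 5 3
8 0 1
4 2 6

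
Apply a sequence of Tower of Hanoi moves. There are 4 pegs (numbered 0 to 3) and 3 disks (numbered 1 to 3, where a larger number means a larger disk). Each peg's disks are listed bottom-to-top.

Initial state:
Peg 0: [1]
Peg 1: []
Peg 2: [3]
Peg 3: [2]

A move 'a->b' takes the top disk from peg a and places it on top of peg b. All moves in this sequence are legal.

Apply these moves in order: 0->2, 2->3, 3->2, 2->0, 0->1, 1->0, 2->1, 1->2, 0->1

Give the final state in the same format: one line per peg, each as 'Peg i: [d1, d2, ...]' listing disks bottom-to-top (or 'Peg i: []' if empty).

After move 1 (0->2):
Peg 0: []
Peg 1: []
Peg 2: [3, 1]
Peg 3: [2]

After move 2 (2->3):
Peg 0: []
Peg 1: []
Peg 2: [3]
Peg 3: [2, 1]

After move 3 (3->2):
Peg 0: []
Peg 1: []
Peg 2: [3, 1]
Peg 3: [2]

After move 4 (2->0):
Peg 0: [1]
Peg 1: []
Peg 2: [3]
Peg 3: [2]

After move 5 (0->1):
Peg 0: []
Peg 1: [1]
Peg 2: [3]
Peg 3: [2]

After move 6 (1->0):
Peg 0: [1]
Peg 1: []
Peg 2: [3]
Peg 3: [2]

After move 7 (2->1):
Peg 0: [1]
Peg 1: [3]
Peg 2: []
Peg 3: [2]

After move 8 (1->2):
Peg 0: [1]
Peg 1: []
Peg 2: [3]
Peg 3: [2]

After move 9 (0->1):
Peg 0: []
Peg 1: [1]
Peg 2: [3]
Peg 3: [2]

Answer: Peg 0: []
Peg 1: [1]
Peg 2: [3]
Peg 3: [2]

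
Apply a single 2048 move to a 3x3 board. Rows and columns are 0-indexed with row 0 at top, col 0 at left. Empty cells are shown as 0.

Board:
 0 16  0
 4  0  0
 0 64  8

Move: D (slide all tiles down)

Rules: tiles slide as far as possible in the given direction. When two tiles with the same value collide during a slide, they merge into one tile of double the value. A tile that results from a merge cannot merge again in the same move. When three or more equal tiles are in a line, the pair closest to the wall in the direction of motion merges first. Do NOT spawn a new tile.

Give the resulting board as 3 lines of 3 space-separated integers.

Slide down:
col 0: [0, 4, 0] -> [0, 0, 4]
col 1: [16, 0, 64] -> [0, 16, 64]
col 2: [0, 0, 8] -> [0, 0, 8]

Answer:  0  0  0
 0 16  0
 4 64  8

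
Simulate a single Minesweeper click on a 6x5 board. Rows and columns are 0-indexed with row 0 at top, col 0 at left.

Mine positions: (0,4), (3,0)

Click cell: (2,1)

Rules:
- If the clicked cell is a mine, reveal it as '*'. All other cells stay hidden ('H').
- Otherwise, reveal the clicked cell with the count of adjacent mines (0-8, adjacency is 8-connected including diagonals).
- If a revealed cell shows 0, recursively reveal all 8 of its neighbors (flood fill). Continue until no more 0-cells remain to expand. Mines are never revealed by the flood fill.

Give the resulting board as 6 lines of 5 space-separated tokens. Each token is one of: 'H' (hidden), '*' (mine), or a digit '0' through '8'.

H H H H H
H H H H H
H 1 H H H
H H H H H
H H H H H
H H H H H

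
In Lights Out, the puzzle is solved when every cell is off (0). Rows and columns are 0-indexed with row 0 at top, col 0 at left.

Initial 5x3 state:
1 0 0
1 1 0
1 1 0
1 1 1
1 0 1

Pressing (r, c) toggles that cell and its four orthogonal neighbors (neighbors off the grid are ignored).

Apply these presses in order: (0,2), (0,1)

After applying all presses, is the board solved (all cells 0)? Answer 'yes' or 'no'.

After press 1 at (0,2):
1 1 1
1 1 1
1 1 0
1 1 1
1 0 1

After press 2 at (0,1):
0 0 0
1 0 1
1 1 0
1 1 1
1 0 1

Lights still on: 9

Answer: no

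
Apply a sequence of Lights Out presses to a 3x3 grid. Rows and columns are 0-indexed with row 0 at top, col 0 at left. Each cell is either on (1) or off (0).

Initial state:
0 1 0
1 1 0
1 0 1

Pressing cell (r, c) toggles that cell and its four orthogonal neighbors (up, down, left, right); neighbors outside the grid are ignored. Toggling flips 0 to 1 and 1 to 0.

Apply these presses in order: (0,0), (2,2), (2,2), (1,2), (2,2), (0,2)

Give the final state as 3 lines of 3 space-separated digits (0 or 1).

After press 1 at (0,0):
1 0 0
0 1 0
1 0 1

After press 2 at (2,2):
1 0 0
0 1 1
1 1 0

After press 3 at (2,2):
1 0 0
0 1 0
1 0 1

After press 4 at (1,2):
1 0 1
0 0 1
1 0 0

After press 5 at (2,2):
1 0 1
0 0 0
1 1 1

After press 6 at (0,2):
1 1 0
0 0 1
1 1 1

Answer: 1 1 0
0 0 1
1 1 1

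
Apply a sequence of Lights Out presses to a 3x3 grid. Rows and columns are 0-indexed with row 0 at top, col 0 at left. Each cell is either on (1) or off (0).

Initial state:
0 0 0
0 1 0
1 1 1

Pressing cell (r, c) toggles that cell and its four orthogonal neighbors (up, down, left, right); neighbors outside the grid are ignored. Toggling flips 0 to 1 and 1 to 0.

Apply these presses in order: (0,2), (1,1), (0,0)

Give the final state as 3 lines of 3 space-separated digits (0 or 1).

After press 1 at (0,2):
0 1 1
0 1 1
1 1 1

After press 2 at (1,1):
0 0 1
1 0 0
1 0 1

After press 3 at (0,0):
1 1 1
0 0 0
1 0 1

Answer: 1 1 1
0 0 0
1 0 1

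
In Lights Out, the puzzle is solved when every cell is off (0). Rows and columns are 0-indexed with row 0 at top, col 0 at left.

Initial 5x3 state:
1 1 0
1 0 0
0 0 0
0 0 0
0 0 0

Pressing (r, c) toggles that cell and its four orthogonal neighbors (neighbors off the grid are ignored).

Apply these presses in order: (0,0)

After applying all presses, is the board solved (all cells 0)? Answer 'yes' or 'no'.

After press 1 at (0,0):
0 0 0
0 0 0
0 0 0
0 0 0
0 0 0

Lights still on: 0

Answer: yes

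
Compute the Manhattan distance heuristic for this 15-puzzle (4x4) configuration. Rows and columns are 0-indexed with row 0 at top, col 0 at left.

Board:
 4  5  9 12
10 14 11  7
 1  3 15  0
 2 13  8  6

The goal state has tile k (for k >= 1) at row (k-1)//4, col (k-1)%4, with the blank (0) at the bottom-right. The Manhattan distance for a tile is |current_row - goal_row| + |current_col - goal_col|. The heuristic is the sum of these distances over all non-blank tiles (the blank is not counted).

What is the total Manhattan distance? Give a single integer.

Answer: 35

Derivation:
Tile 4: at (0,0), goal (0,3), distance |0-0|+|0-3| = 3
Tile 5: at (0,1), goal (1,0), distance |0-1|+|1-0| = 2
Tile 9: at (0,2), goal (2,0), distance |0-2|+|2-0| = 4
Tile 12: at (0,3), goal (2,3), distance |0-2|+|3-3| = 2
Tile 10: at (1,0), goal (2,1), distance |1-2|+|0-1| = 2
Tile 14: at (1,1), goal (3,1), distance |1-3|+|1-1| = 2
Tile 11: at (1,2), goal (2,2), distance |1-2|+|2-2| = 1
Tile 7: at (1,3), goal (1,2), distance |1-1|+|3-2| = 1
Tile 1: at (2,0), goal (0,0), distance |2-0|+|0-0| = 2
Tile 3: at (2,1), goal (0,2), distance |2-0|+|1-2| = 3
Tile 15: at (2,2), goal (3,2), distance |2-3|+|2-2| = 1
Tile 2: at (3,0), goal (0,1), distance |3-0|+|0-1| = 4
Tile 13: at (3,1), goal (3,0), distance |3-3|+|1-0| = 1
Tile 8: at (3,2), goal (1,3), distance |3-1|+|2-3| = 3
Tile 6: at (3,3), goal (1,1), distance |3-1|+|3-1| = 4
Sum: 3 + 2 + 4 + 2 + 2 + 2 + 1 + 1 + 2 + 3 + 1 + 4 + 1 + 3 + 4 = 35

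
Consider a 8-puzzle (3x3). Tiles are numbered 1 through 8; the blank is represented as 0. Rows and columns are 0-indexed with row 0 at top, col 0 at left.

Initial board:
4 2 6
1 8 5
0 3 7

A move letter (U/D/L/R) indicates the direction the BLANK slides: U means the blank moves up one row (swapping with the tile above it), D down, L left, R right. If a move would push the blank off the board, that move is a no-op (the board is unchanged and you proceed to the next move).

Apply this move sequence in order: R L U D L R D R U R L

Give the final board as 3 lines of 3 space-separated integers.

After move 1 (R):
4 2 6
1 8 5
3 0 7

After move 2 (L):
4 2 6
1 8 5
0 3 7

After move 3 (U):
4 2 6
0 8 5
1 3 7

After move 4 (D):
4 2 6
1 8 5
0 3 7

After move 5 (L):
4 2 6
1 8 5
0 3 7

After move 6 (R):
4 2 6
1 8 5
3 0 7

After move 7 (D):
4 2 6
1 8 5
3 0 7

After move 8 (R):
4 2 6
1 8 5
3 7 0

After move 9 (U):
4 2 6
1 8 0
3 7 5

After move 10 (R):
4 2 6
1 8 0
3 7 5

After move 11 (L):
4 2 6
1 0 8
3 7 5

Answer: 4 2 6
1 0 8
3 7 5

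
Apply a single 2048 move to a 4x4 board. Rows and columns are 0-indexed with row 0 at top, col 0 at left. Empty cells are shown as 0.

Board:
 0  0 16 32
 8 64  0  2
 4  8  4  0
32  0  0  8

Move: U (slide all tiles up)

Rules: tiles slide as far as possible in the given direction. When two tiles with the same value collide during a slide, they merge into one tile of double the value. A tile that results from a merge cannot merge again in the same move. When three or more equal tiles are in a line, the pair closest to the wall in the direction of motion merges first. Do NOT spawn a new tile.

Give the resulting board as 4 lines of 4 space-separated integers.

Answer:  8 64 16 32
 4  8  4  2
32  0  0  8
 0  0  0  0

Derivation:
Slide up:
col 0: [0, 8, 4, 32] -> [8, 4, 32, 0]
col 1: [0, 64, 8, 0] -> [64, 8, 0, 0]
col 2: [16, 0, 4, 0] -> [16, 4, 0, 0]
col 3: [32, 2, 0, 8] -> [32, 2, 8, 0]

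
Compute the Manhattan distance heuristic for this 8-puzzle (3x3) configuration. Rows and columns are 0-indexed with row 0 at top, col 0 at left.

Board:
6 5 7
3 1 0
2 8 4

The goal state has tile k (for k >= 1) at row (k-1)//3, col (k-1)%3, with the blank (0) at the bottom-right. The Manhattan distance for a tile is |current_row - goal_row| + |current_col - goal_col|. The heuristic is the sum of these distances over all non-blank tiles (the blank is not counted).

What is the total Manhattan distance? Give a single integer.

Tile 6: at (0,0), goal (1,2), distance |0-1|+|0-2| = 3
Tile 5: at (0,1), goal (1,1), distance |0-1|+|1-1| = 1
Tile 7: at (0,2), goal (2,0), distance |0-2|+|2-0| = 4
Tile 3: at (1,0), goal (0,2), distance |1-0|+|0-2| = 3
Tile 1: at (1,1), goal (0,0), distance |1-0|+|1-0| = 2
Tile 2: at (2,0), goal (0,1), distance |2-0|+|0-1| = 3
Tile 8: at (2,1), goal (2,1), distance |2-2|+|1-1| = 0
Tile 4: at (2,2), goal (1,0), distance |2-1|+|2-0| = 3
Sum: 3 + 1 + 4 + 3 + 2 + 3 + 0 + 3 = 19

Answer: 19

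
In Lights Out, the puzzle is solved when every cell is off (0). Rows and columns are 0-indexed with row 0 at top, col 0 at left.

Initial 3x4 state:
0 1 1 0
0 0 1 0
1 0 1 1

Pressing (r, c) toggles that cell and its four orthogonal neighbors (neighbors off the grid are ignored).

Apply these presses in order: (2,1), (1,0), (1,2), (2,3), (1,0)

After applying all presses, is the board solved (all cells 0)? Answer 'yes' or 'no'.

Answer: no

Derivation:
After press 1 at (2,1):
0 1 1 0
0 1 1 0
0 1 0 1

After press 2 at (1,0):
1 1 1 0
1 0 1 0
1 1 0 1

After press 3 at (1,2):
1 1 0 0
1 1 0 1
1 1 1 1

After press 4 at (2,3):
1 1 0 0
1 1 0 0
1 1 0 0

After press 5 at (1,0):
0 1 0 0
0 0 0 0
0 1 0 0

Lights still on: 2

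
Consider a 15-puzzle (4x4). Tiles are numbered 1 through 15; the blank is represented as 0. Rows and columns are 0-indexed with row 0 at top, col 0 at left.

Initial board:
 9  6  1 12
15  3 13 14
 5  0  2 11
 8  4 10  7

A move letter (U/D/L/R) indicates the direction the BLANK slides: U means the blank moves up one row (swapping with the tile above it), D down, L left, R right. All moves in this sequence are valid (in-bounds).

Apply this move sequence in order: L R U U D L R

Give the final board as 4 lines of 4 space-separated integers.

Answer:  9  6  1 12
15  0 13 14
 5  3  2 11
 8  4 10  7

Derivation:
After move 1 (L):
 9  6  1 12
15  3 13 14
 0  5  2 11
 8  4 10  7

After move 2 (R):
 9  6  1 12
15  3 13 14
 5  0  2 11
 8  4 10  7

After move 3 (U):
 9  6  1 12
15  0 13 14
 5  3  2 11
 8  4 10  7

After move 4 (U):
 9  0  1 12
15  6 13 14
 5  3  2 11
 8  4 10  7

After move 5 (D):
 9  6  1 12
15  0 13 14
 5  3  2 11
 8  4 10  7

After move 6 (L):
 9  6  1 12
 0 15 13 14
 5  3  2 11
 8  4 10  7

After move 7 (R):
 9  6  1 12
15  0 13 14
 5  3  2 11
 8  4 10  7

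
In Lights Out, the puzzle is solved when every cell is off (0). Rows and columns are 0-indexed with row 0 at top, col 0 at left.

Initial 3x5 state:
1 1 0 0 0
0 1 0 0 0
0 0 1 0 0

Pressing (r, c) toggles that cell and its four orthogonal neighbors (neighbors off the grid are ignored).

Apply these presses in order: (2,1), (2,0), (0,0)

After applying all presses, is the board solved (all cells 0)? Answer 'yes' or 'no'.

Answer: yes

Derivation:
After press 1 at (2,1):
1 1 0 0 0
0 0 0 0 0
1 1 0 0 0

After press 2 at (2,0):
1 1 0 0 0
1 0 0 0 0
0 0 0 0 0

After press 3 at (0,0):
0 0 0 0 0
0 0 0 0 0
0 0 0 0 0

Lights still on: 0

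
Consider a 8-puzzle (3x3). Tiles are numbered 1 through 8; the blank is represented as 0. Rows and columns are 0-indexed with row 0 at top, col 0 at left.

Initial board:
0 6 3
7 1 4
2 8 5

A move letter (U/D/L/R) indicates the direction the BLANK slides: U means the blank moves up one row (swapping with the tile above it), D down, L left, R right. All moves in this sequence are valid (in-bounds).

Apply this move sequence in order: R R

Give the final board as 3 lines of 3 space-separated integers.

Answer: 6 3 0
7 1 4
2 8 5

Derivation:
After move 1 (R):
6 0 3
7 1 4
2 8 5

After move 2 (R):
6 3 0
7 1 4
2 8 5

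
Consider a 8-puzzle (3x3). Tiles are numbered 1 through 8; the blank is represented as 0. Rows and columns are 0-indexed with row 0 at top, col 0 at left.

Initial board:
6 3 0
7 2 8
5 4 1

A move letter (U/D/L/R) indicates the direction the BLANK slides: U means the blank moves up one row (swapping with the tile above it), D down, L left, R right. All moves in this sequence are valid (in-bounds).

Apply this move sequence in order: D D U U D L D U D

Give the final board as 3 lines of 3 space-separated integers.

After move 1 (D):
6 3 8
7 2 0
5 4 1

After move 2 (D):
6 3 8
7 2 1
5 4 0

After move 3 (U):
6 3 8
7 2 0
5 4 1

After move 4 (U):
6 3 0
7 2 8
5 4 1

After move 5 (D):
6 3 8
7 2 0
5 4 1

After move 6 (L):
6 3 8
7 0 2
5 4 1

After move 7 (D):
6 3 8
7 4 2
5 0 1

After move 8 (U):
6 3 8
7 0 2
5 4 1

After move 9 (D):
6 3 8
7 4 2
5 0 1

Answer: 6 3 8
7 4 2
5 0 1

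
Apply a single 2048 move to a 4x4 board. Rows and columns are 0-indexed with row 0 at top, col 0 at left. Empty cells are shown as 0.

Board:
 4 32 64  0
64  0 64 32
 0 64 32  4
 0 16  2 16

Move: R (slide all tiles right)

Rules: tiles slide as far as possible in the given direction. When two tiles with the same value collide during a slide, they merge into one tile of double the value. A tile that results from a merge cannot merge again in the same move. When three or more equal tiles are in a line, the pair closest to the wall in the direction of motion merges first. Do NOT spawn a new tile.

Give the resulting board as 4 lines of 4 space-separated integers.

Slide right:
row 0: [4, 32, 64, 0] -> [0, 4, 32, 64]
row 1: [64, 0, 64, 32] -> [0, 0, 128, 32]
row 2: [0, 64, 32, 4] -> [0, 64, 32, 4]
row 3: [0, 16, 2, 16] -> [0, 16, 2, 16]

Answer:   0   4  32  64
  0   0 128  32
  0  64  32   4
  0  16   2  16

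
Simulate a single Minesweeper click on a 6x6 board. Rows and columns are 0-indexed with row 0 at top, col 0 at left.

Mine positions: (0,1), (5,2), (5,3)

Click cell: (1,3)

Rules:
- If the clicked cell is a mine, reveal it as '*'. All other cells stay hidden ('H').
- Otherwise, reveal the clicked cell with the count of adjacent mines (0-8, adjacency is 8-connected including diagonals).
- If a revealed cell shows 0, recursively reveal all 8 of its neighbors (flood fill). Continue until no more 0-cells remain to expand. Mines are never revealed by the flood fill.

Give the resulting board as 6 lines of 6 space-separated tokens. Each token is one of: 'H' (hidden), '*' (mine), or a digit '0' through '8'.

H H 1 0 0 0
1 1 1 0 0 0
0 0 0 0 0 0
0 0 0 0 0 0
0 1 2 2 1 0
0 1 H H 1 0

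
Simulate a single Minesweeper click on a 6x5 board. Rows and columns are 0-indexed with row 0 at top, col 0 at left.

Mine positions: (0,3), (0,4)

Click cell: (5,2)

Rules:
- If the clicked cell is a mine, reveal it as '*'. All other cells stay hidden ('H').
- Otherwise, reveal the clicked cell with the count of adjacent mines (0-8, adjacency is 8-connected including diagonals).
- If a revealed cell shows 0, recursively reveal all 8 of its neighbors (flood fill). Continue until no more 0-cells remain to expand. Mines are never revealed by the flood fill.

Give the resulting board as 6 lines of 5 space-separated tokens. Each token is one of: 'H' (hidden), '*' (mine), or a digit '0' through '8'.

0 0 1 H H
0 0 1 2 2
0 0 0 0 0
0 0 0 0 0
0 0 0 0 0
0 0 0 0 0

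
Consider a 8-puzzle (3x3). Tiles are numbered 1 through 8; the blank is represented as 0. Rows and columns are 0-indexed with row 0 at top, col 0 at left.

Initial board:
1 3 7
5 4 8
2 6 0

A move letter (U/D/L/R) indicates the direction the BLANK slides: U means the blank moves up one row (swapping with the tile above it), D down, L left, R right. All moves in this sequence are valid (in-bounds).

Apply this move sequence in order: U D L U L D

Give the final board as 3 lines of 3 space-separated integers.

Answer: 1 3 7
2 5 8
0 4 6

Derivation:
After move 1 (U):
1 3 7
5 4 0
2 6 8

After move 2 (D):
1 3 7
5 4 8
2 6 0

After move 3 (L):
1 3 7
5 4 8
2 0 6

After move 4 (U):
1 3 7
5 0 8
2 4 6

After move 5 (L):
1 3 7
0 5 8
2 4 6

After move 6 (D):
1 3 7
2 5 8
0 4 6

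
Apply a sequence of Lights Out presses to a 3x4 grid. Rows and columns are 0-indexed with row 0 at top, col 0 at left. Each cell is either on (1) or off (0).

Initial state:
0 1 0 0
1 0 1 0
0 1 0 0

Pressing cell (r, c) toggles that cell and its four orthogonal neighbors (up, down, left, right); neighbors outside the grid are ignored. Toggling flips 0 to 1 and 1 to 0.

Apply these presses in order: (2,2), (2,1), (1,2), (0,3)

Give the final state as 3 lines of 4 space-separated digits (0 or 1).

Answer: 0 1 0 1
1 0 1 0
1 1 1 1

Derivation:
After press 1 at (2,2):
0 1 0 0
1 0 0 0
0 0 1 1

After press 2 at (2,1):
0 1 0 0
1 1 0 0
1 1 0 1

After press 3 at (1,2):
0 1 1 0
1 0 1 1
1 1 1 1

After press 4 at (0,3):
0 1 0 1
1 0 1 0
1 1 1 1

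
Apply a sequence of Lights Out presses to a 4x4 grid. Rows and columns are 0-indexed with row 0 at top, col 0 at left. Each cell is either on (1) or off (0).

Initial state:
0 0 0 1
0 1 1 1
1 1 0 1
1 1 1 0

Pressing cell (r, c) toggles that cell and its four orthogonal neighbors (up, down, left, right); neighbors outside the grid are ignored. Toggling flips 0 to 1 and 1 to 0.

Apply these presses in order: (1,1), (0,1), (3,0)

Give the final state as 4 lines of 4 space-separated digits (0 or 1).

Answer: 1 0 1 1
1 1 0 1
0 0 0 1
0 0 1 0

Derivation:
After press 1 at (1,1):
0 1 0 1
1 0 0 1
1 0 0 1
1 1 1 0

After press 2 at (0,1):
1 0 1 1
1 1 0 1
1 0 0 1
1 1 1 0

After press 3 at (3,0):
1 0 1 1
1 1 0 1
0 0 0 1
0 0 1 0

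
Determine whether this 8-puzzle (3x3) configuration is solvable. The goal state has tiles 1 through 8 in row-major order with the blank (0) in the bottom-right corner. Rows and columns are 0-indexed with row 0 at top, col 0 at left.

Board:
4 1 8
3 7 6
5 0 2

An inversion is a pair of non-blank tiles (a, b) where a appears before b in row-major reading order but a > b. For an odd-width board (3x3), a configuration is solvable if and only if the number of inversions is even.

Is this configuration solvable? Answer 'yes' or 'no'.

Answer: no

Derivation:
Inversions (pairs i<j in row-major order where tile[i] > tile[j] > 0): 15
15 is odd, so the puzzle is not solvable.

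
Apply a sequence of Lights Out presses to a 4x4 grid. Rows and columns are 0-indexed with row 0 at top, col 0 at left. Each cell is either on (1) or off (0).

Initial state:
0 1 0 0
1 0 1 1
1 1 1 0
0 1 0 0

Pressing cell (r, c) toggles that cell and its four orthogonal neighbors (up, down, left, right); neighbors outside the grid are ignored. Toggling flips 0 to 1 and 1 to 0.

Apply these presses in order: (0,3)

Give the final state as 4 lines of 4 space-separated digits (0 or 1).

After press 1 at (0,3):
0 1 1 1
1 0 1 0
1 1 1 0
0 1 0 0

Answer: 0 1 1 1
1 0 1 0
1 1 1 0
0 1 0 0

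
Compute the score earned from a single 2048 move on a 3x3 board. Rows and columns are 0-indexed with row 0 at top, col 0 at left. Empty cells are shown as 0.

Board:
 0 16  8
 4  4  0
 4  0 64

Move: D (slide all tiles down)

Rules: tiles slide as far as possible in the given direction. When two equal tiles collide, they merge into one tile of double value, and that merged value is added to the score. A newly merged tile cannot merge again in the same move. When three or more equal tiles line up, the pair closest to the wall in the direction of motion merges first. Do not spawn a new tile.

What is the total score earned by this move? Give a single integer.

Answer: 8

Derivation:
Slide down:
col 0: [0, 4, 4] -> [0, 0, 8]  score +8 (running 8)
col 1: [16, 4, 0] -> [0, 16, 4]  score +0 (running 8)
col 2: [8, 0, 64] -> [0, 8, 64]  score +0 (running 8)
Board after move:
 0  0  0
 0 16  8
 8  4 64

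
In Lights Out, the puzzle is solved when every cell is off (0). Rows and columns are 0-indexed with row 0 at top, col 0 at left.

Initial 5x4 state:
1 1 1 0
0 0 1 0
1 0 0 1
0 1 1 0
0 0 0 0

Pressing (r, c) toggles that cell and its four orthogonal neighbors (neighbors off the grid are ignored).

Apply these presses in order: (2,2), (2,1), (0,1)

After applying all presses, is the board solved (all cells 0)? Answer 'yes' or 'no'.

Answer: yes

Derivation:
After press 1 at (2,2):
1 1 1 0
0 0 0 0
1 1 1 0
0 1 0 0
0 0 0 0

After press 2 at (2,1):
1 1 1 0
0 1 0 0
0 0 0 0
0 0 0 0
0 0 0 0

After press 3 at (0,1):
0 0 0 0
0 0 0 0
0 0 0 0
0 0 0 0
0 0 0 0

Lights still on: 0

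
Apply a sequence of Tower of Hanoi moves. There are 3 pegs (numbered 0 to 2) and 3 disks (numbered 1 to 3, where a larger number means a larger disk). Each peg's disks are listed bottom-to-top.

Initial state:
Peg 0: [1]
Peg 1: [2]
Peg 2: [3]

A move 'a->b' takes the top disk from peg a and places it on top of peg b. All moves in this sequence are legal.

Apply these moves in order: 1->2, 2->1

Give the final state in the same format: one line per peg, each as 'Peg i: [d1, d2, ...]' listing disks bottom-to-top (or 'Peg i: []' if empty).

Answer: Peg 0: [1]
Peg 1: [2]
Peg 2: [3]

Derivation:
After move 1 (1->2):
Peg 0: [1]
Peg 1: []
Peg 2: [3, 2]

After move 2 (2->1):
Peg 0: [1]
Peg 1: [2]
Peg 2: [3]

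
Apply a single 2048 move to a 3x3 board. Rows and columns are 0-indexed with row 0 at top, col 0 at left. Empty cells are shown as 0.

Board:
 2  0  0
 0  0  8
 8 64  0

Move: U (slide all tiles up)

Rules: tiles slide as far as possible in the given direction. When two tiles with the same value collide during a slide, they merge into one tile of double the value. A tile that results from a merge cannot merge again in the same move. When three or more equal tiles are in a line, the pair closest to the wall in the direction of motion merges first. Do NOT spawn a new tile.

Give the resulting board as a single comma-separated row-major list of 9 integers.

Answer: 2, 64, 8, 8, 0, 0, 0, 0, 0

Derivation:
Slide up:
col 0: [2, 0, 8] -> [2, 8, 0]
col 1: [0, 0, 64] -> [64, 0, 0]
col 2: [0, 8, 0] -> [8, 0, 0]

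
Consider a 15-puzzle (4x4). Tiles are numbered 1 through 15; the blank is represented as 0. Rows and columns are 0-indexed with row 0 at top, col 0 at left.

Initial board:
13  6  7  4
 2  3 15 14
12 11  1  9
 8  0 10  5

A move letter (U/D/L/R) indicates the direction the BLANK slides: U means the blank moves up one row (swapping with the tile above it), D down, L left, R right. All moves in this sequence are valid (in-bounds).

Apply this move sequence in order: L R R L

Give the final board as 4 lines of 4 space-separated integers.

Answer: 13  6  7  4
 2  3 15 14
12 11  1  9
 8  0 10  5

Derivation:
After move 1 (L):
13  6  7  4
 2  3 15 14
12 11  1  9
 0  8 10  5

After move 2 (R):
13  6  7  4
 2  3 15 14
12 11  1  9
 8  0 10  5

After move 3 (R):
13  6  7  4
 2  3 15 14
12 11  1  9
 8 10  0  5

After move 4 (L):
13  6  7  4
 2  3 15 14
12 11  1  9
 8  0 10  5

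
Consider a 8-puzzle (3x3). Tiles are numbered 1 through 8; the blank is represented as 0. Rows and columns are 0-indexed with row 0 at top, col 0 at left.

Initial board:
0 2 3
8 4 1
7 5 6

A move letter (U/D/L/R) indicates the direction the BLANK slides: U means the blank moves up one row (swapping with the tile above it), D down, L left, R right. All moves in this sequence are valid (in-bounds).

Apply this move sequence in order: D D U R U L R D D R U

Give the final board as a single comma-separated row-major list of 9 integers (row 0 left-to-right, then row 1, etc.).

After move 1 (D):
8 2 3
0 4 1
7 5 6

After move 2 (D):
8 2 3
7 4 1
0 5 6

After move 3 (U):
8 2 3
0 4 1
7 5 6

After move 4 (R):
8 2 3
4 0 1
7 5 6

After move 5 (U):
8 0 3
4 2 1
7 5 6

After move 6 (L):
0 8 3
4 2 1
7 5 6

After move 7 (R):
8 0 3
4 2 1
7 5 6

After move 8 (D):
8 2 3
4 0 1
7 5 6

After move 9 (D):
8 2 3
4 5 1
7 0 6

After move 10 (R):
8 2 3
4 5 1
7 6 0

After move 11 (U):
8 2 3
4 5 0
7 6 1

Answer: 8, 2, 3, 4, 5, 0, 7, 6, 1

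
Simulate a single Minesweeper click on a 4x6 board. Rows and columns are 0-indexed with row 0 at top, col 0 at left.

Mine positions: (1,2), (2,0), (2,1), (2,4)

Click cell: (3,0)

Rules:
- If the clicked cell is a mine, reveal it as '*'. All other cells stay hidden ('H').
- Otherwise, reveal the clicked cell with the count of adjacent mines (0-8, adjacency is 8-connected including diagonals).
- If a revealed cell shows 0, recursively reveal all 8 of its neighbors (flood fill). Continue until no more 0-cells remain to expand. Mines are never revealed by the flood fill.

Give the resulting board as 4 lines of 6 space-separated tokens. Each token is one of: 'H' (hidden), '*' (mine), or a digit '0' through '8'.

H H H H H H
H H H H H H
H H H H H H
2 H H H H H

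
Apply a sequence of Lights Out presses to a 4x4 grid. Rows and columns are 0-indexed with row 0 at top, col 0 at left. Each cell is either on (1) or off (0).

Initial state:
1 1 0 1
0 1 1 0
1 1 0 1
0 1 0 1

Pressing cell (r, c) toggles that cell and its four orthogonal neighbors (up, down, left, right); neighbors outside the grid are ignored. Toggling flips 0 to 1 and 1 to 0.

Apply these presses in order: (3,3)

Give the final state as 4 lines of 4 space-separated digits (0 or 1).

After press 1 at (3,3):
1 1 0 1
0 1 1 0
1 1 0 0
0 1 1 0

Answer: 1 1 0 1
0 1 1 0
1 1 0 0
0 1 1 0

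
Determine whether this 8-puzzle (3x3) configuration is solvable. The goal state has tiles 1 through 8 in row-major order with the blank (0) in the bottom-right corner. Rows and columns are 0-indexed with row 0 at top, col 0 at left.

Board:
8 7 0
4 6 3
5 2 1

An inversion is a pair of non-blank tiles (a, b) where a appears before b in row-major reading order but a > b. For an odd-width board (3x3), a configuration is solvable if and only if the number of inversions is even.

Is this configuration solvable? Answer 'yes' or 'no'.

Answer: no

Derivation:
Inversions (pairs i<j in row-major order where tile[i] > tile[j] > 0): 25
25 is odd, so the puzzle is not solvable.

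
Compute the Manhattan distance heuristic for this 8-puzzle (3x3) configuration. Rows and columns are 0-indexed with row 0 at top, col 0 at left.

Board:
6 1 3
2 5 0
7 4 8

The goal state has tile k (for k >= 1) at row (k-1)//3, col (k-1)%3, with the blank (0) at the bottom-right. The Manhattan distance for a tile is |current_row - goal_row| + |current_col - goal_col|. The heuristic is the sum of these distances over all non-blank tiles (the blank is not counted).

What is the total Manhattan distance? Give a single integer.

Tile 6: (0,0)->(1,2) = 3
Tile 1: (0,1)->(0,0) = 1
Tile 3: (0,2)->(0,2) = 0
Tile 2: (1,0)->(0,1) = 2
Tile 5: (1,1)->(1,1) = 0
Tile 7: (2,0)->(2,0) = 0
Tile 4: (2,1)->(1,0) = 2
Tile 8: (2,2)->(2,1) = 1
Sum: 3 + 1 + 0 + 2 + 0 + 0 + 2 + 1 = 9

Answer: 9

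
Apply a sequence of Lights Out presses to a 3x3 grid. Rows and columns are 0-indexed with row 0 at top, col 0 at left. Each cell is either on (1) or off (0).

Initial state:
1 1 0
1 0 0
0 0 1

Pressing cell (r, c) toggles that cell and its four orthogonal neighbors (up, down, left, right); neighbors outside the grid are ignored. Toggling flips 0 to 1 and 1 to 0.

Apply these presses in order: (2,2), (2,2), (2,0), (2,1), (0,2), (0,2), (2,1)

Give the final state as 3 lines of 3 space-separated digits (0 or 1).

After press 1 at (2,2):
1 1 0
1 0 1
0 1 0

After press 2 at (2,2):
1 1 0
1 0 0
0 0 1

After press 3 at (2,0):
1 1 0
0 0 0
1 1 1

After press 4 at (2,1):
1 1 0
0 1 0
0 0 0

After press 5 at (0,2):
1 0 1
0 1 1
0 0 0

After press 6 at (0,2):
1 1 0
0 1 0
0 0 0

After press 7 at (2,1):
1 1 0
0 0 0
1 1 1

Answer: 1 1 0
0 0 0
1 1 1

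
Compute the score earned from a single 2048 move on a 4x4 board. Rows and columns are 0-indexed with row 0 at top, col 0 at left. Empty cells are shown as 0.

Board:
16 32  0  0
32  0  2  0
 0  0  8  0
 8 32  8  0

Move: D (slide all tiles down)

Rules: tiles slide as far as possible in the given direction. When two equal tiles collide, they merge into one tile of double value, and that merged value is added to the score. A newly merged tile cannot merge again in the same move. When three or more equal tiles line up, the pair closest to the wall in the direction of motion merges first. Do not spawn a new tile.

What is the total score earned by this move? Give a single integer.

Answer: 80

Derivation:
Slide down:
col 0: [16, 32, 0, 8] -> [0, 16, 32, 8]  score +0 (running 0)
col 1: [32, 0, 0, 32] -> [0, 0, 0, 64]  score +64 (running 64)
col 2: [0, 2, 8, 8] -> [0, 0, 2, 16]  score +16 (running 80)
col 3: [0, 0, 0, 0] -> [0, 0, 0, 0]  score +0 (running 80)
Board after move:
 0  0  0  0
16  0  0  0
32  0  2  0
 8 64 16  0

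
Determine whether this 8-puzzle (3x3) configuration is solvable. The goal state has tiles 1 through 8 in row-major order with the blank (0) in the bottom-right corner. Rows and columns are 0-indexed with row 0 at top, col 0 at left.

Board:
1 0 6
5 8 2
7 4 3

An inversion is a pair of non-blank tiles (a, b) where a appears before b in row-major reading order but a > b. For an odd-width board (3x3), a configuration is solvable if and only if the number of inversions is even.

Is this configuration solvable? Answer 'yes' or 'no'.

Inversions (pairs i<j in row-major order where tile[i] > tile[j] > 0): 14
14 is even, so the puzzle is solvable.

Answer: yes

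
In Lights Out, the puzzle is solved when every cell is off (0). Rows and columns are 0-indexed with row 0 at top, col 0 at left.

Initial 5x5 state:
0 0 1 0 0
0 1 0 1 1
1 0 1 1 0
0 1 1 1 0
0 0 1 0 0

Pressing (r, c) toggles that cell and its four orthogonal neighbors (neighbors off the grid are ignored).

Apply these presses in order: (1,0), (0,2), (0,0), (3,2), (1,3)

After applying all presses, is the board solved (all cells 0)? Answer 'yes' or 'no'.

After press 1 at (1,0):
1 0 1 0 0
1 0 0 1 1
0 0 1 1 0
0 1 1 1 0
0 0 1 0 0

After press 2 at (0,2):
1 1 0 1 0
1 0 1 1 1
0 0 1 1 0
0 1 1 1 0
0 0 1 0 0

After press 3 at (0,0):
0 0 0 1 0
0 0 1 1 1
0 0 1 1 0
0 1 1 1 0
0 0 1 0 0

After press 4 at (3,2):
0 0 0 1 0
0 0 1 1 1
0 0 0 1 0
0 0 0 0 0
0 0 0 0 0

After press 5 at (1,3):
0 0 0 0 0
0 0 0 0 0
0 0 0 0 0
0 0 0 0 0
0 0 0 0 0

Lights still on: 0

Answer: yes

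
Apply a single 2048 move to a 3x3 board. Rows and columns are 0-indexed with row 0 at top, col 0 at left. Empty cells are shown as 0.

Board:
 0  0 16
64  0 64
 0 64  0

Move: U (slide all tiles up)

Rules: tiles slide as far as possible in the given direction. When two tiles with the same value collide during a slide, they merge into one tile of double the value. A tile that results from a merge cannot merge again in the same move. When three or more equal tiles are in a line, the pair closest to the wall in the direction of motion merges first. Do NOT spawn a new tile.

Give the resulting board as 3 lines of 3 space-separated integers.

Answer: 64 64 16
 0  0 64
 0  0  0

Derivation:
Slide up:
col 0: [0, 64, 0] -> [64, 0, 0]
col 1: [0, 0, 64] -> [64, 0, 0]
col 2: [16, 64, 0] -> [16, 64, 0]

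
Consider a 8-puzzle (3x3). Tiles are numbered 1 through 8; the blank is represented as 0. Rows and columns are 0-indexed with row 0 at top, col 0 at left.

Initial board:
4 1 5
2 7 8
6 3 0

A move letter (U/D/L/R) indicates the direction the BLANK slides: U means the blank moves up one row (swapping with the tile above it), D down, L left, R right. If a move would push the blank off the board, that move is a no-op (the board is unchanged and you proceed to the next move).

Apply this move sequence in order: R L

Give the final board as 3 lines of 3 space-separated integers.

Answer: 4 1 5
2 7 8
6 0 3

Derivation:
After move 1 (R):
4 1 5
2 7 8
6 3 0

After move 2 (L):
4 1 5
2 7 8
6 0 3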